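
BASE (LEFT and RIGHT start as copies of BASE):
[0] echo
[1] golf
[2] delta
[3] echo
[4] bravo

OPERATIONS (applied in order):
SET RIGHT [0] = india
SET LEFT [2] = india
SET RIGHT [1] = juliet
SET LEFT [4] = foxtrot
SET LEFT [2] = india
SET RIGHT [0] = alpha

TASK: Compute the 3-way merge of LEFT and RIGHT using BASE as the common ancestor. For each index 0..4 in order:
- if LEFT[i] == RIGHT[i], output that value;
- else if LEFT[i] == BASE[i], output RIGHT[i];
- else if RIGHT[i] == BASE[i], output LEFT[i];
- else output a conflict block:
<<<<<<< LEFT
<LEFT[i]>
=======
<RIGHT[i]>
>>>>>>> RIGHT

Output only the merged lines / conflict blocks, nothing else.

Answer: alpha
juliet
india
echo
foxtrot

Derivation:
Final LEFT:  [echo, golf, india, echo, foxtrot]
Final RIGHT: [alpha, juliet, delta, echo, bravo]
i=0: L=echo=BASE, R=alpha -> take RIGHT -> alpha
i=1: L=golf=BASE, R=juliet -> take RIGHT -> juliet
i=2: L=india, R=delta=BASE -> take LEFT -> india
i=3: L=echo R=echo -> agree -> echo
i=4: L=foxtrot, R=bravo=BASE -> take LEFT -> foxtrot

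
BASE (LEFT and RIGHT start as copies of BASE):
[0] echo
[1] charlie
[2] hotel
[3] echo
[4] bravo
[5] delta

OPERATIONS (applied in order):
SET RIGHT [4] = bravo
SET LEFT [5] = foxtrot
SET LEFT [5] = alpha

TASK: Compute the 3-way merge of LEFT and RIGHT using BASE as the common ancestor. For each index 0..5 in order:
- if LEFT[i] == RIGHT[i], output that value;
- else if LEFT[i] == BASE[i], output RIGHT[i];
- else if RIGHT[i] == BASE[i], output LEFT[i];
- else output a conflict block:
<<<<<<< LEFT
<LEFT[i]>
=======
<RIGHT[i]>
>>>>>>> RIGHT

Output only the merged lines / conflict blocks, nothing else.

Final LEFT:  [echo, charlie, hotel, echo, bravo, alpha]
Final RIGHT: [echo, charlie, hotel, echo, bravo, delta]
i=0: L=echo R=echo -> agree -> echo
i=1: L=charlie R=charlie -> agree -> charlie
i=2: L=hotel R=hotel -> agree -> hotel
i=3: L=echo R=echo -> agree -> echo
i=4: L=bravo R=bravo -> agree -> bravo
i=5: L=alpha, R=delta=BASE -> take LEFT -> alpha

Answer: echo
charlie
hotel
echo
bravo
alpha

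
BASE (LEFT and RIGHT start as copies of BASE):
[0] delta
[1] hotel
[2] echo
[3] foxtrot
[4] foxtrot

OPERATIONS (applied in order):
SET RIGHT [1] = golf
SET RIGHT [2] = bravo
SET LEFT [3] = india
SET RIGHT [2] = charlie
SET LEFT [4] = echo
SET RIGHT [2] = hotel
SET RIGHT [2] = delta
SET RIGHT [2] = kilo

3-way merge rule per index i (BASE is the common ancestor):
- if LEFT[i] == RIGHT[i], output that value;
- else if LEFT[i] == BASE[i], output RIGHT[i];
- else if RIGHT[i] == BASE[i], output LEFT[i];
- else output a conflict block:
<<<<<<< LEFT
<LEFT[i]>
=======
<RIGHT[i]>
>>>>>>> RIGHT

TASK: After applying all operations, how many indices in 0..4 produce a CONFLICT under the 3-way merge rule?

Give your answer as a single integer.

Final LEFT:  [delta, hotel, echo, india, echo]
Final RIGHT: [delta, golf, kilo, foxtrot, foxtrot]
i=0: L=delta R=delta -> agree -> delta
i=1: L=hotel=BASE, R=golf -> take RIGHT -> golf
i=2: L=echo=BASE, R=kilo -> take RIGHT -> kilo
i=3: L=india, R=foxtrot=BASE -> take LEFT -> india
i=4: L=echo, R=foxtrot=BASE -> take LEFT -> echo
Conflict count: 0

Answer: 0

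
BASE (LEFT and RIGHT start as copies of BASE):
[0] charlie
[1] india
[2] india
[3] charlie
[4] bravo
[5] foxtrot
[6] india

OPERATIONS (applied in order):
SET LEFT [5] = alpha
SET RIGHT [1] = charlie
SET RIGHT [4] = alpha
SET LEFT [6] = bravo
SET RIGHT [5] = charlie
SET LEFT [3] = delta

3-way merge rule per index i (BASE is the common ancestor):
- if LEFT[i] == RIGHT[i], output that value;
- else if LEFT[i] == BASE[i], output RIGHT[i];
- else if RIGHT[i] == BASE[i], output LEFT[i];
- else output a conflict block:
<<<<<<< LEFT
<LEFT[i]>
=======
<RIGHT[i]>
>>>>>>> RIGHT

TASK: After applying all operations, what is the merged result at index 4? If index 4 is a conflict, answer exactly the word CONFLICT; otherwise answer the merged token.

Answer: alpha

Derivation:
Final LEFT:  [charlie, india, india, delta, bravo, alpha, bravo]
Final RIGHT: [charlie, charlie, india, charlie, alpha, charlie, india]
i=0: L=charlie R=charlie -> agree -> charlie
i=1: L=india=BASE, R=charlie -> take RIGHT -> charlie
i=2: L=india R=india -> agree -> india
i=3: L=delta, R=charlie=BASE -> take LEFT -> delta
i=4: L=bravo=BASE, R=alpha -> take RIGHT -> alpha
i=5: BASE=foxtrot L=alpha R=charlie all differ -> CONFLICT
i=6: L=bravo, R=india=BASE -> take LEFT -> bravo
Index 4 -> alpha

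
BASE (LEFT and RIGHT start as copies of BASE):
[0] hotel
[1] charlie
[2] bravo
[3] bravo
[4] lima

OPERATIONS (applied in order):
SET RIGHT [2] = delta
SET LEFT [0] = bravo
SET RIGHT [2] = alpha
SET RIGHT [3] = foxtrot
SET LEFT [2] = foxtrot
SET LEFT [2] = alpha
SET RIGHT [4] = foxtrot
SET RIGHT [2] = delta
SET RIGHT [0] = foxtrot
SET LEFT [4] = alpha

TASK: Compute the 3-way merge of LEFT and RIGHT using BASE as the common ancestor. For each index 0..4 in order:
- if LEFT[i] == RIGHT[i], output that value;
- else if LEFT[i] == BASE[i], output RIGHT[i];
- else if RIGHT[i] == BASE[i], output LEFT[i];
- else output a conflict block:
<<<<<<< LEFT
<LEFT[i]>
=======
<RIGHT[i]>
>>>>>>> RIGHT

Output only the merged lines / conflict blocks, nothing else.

Answer: <<<<<<< LEFT
bravo
=======
foxtrot
>>>>>>> RIGHT
charlie
<<<<<<< LEFT
alpha
=======
delta
>>>>>>> RIGHT
foxtrot
<<<<<<< LEFT
alpha
=======
foxtrot
>>>>>>> RIGHT

Derivation:
Final LEFT:  [bravo, charlie, alpha, bravo, alpha]
Final RIGHT: [foxtrot, charlie, delta, foxtrot, foxtrot]
i=0: BASE=hotel L=bravo R=foxtrot all differ -> CONFLICT
i=1: L=charlie R=charlie -> agree -> charlie
i=2: BASE=bravo L=alpha R=delta all differ -> CONFLICT
i=3: L=bravo=BASE, R=foxtrot -> take RIGHT -> foxtrot
i=4: BASE=lima L=alpha R=foxtrot all differ -> CONFLICT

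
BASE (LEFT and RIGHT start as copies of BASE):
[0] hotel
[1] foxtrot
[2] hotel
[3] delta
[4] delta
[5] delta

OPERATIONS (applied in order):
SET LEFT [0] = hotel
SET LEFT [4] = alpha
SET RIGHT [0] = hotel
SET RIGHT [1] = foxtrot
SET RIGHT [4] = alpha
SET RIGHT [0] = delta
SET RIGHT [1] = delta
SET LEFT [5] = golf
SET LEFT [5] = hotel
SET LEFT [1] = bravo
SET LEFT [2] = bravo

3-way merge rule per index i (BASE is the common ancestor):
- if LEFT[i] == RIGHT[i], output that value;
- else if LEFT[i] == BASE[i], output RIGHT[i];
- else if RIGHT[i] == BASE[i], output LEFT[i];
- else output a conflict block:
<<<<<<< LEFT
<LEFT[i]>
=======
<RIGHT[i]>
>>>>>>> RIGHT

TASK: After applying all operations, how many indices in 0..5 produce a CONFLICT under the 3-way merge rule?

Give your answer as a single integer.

Answer: 1

Derivation:
Final LEFT:  [hotel, bravo, bravo, delta, alpha, hotel]
Final RIGHT: [delta, delta, hotel, delta, alpha, delta]
i=0: L=hotel=BASE, R=delta -> take RIGHT -> delta
i=1: BASE=foxtrot L=bravo R=delta all differ -> CONFLICT
i=2: L=bravo, R=hotel=BASE -> take LEFT -> bravo
i=3: L=delta R=delta -> agree -> delta
i=4: L=alpha R=alpha -> agree -> alpha
i=5: L=hotel, R=delta=BASE -> take LEFT -> hotel
Conflict count: 1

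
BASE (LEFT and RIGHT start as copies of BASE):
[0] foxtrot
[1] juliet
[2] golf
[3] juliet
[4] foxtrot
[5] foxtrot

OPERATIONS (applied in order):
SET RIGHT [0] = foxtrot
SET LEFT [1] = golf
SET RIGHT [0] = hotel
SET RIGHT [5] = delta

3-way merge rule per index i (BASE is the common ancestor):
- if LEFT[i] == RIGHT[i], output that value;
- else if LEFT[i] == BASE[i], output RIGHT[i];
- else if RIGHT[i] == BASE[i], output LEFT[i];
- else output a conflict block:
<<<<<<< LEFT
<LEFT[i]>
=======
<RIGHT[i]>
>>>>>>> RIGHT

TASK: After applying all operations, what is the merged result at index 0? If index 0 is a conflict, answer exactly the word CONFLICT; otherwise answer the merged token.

Answer: hotel

Derivation:
Final LEFT:  [foxtrot, golf, golf, juliet, foxtrot, foxtrot]
Final RIGHT: [hotel, juliet, golf, juliet, foxtrot, delta]
i=0: L=foxtrot=BASE, R=hotel -> take RIGHT -> hotel
i=1: L=golf, R=juliet=BASE -> take LEFT -> golf
i=2: L=golf R=golf -> agree -> golf
i=3: L=juliet R=juliet -> agree -> juliet
i=4: L=foxtrot R=foxtrot -> agree -> foxtrot
i=5: L=foxtrot=BASE, R=delta -> take RIGHT -> delta
Index 0 -> hotel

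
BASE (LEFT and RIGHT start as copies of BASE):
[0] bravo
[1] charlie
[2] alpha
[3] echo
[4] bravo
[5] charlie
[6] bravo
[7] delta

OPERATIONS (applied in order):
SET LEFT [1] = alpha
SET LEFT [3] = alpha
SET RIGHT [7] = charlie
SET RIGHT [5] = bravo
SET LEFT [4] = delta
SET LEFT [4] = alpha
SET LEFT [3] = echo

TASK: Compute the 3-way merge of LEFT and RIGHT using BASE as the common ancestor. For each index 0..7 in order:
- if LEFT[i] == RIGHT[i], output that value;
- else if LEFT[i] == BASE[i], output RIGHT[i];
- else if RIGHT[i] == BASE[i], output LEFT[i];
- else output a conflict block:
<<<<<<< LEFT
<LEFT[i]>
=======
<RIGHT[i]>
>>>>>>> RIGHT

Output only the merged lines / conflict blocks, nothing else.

Answer: bravo
alpha
alpha
echo
alpha
bravo
bravo
charlie

Derivation:
Final LEFT:  [bravo, alpha, alpha, echo, alpha, charlie, bravo, delta]
Final RIGHT: [bravo, charlie, alpha, echo, bravo, bravo, bravo, charlie]
i=0: L=bravo R=bravo -> agree -> bravo
i=1: L=alpha, R=charlie=BASE -> take LEFT -> alpha
i=2: L=alpha R=alpha -> agree -> alpha
i=3: L=echo R=echo -> agree -> echo
i=4: L=alpha, R=bravo=BASE -> take LEFT -> alpha
i=5: L=charlie=BASE, R=bravo -> take RIGHT -> bravo
i=6: L=bravo R=bravo -> agree -> bravo
i=7: L=delta=BASE, R=charlie -> take RIGHT -> charlie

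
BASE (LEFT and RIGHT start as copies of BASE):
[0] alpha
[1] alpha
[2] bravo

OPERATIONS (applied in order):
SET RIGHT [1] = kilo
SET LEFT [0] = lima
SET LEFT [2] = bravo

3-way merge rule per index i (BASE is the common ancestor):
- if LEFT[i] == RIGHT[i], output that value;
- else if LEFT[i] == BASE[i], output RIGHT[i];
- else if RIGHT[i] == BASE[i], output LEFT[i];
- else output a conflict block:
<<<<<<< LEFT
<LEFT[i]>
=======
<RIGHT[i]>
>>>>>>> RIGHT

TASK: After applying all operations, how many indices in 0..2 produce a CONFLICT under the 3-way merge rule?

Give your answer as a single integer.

Answer: 0

Derivation:
Final LEFT:  [lima, alpha, bravo]
Final RIGHT: [alpha, kilo, bravo]
i=0: L=lima, R=alpha=BASE -> take LEFT -> lima
i=1: L=alpha=BASE, R=kilo -> take RIGHT -> kilo
i=2: L=bravo R=bravo -> agree -> bravo
Conflict count: 0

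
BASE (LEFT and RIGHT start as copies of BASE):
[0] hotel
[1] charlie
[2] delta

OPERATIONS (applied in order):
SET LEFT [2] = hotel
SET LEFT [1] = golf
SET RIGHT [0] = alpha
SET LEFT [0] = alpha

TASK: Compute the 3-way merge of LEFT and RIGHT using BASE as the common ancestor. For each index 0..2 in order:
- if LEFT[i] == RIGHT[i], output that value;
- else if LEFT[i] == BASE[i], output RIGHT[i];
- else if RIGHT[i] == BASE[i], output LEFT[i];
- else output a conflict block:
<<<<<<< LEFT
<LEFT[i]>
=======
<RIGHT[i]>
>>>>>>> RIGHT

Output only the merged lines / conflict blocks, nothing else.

Answer: alpha
golf
hotel

Derivation:
Final LEFT:  [alpha, golf, hotel]
Final RIGHT: [alpha, charlie, delta]
i=0: L=alpha R=alpha -> agree -> alpha
i=1: L=golf, R=charlie=BASE -> take LEFT -> golf
i=2: L=hotel, R=delta=BASE -> take LEFT -> hotel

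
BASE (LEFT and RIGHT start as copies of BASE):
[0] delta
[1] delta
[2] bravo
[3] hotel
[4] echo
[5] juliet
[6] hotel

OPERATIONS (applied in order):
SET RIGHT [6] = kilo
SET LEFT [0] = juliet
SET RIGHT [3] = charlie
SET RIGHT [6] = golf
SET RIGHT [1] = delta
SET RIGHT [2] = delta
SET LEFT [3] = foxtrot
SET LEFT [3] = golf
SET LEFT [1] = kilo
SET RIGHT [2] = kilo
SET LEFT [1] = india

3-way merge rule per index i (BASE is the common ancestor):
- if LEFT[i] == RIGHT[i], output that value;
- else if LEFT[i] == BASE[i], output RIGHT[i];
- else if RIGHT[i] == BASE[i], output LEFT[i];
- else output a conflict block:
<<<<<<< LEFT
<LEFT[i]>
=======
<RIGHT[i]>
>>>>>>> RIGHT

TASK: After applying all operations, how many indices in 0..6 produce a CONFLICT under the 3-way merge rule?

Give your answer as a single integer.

Answer: 1

Derivation:
Final LEFT:  [juliet, india, bravo, golf, echo, juliet, hotel]
Final RIGHT: [delta, delta, kilo, charlie, echo, juliet, golf]
i=0: L=juliet, R=delta=BASE -> take LEFT -> juliet
i=1: L=india, R=delta=BASE -> take LEFT -> india
i=2: L=bravo=BASE, R=kilo -> take RIGHT -> kilo
i=3: BASE=hotel L=golf R=charlie all differ -> CONFLICT
i=4: L=echo R=echo -> agree -> echo
i=5: L=juliet R=juliet -> agree -> juliet
i=6: L=hotel=BASE, R=golf -> take RIGHT -> golf
Conflict count: 1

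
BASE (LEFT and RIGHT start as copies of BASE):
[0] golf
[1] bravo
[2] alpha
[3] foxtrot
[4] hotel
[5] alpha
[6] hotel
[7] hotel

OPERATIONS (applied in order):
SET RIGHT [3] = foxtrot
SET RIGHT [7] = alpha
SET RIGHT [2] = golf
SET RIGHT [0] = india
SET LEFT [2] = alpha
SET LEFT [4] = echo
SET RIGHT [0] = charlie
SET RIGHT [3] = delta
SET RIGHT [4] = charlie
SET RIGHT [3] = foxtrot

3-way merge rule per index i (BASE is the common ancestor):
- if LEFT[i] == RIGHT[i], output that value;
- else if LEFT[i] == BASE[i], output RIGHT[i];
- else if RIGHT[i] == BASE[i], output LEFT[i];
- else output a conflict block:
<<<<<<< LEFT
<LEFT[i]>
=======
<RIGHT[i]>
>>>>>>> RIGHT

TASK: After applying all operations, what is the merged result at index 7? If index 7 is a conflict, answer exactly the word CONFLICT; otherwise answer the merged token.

Final LEFT:  [golf, bravo, alpha, foxtrot, echo, alpha, hotel, hotel]
Final RIGHT: [charlie, bravo, golf, foxtrot, charlie, alpha, hotel, alpha]
i=0: L=golf=BASE, R=charlie -> take RIGHT -> charlie
i=1: L=bravo R=bravo -> agree -> bravo
i=2: L=alpha=BASE, R=golf -> take RIGHT -> golf
i=3: L=foxtrot R=foxtrot -> agree -> foxtrot
i=4: BASE=hotel L=echo R=charlie all differ -> CONFLICT
i=5: L=alpha R=alpha -> agree -> alpha
i=6: L=hotel R=hotel -> agree -> hotel
i=7: L=hotel=BASE, R=alpha -> take RIGHT -> alpha
Index 7 -> alpha

Answer: alpha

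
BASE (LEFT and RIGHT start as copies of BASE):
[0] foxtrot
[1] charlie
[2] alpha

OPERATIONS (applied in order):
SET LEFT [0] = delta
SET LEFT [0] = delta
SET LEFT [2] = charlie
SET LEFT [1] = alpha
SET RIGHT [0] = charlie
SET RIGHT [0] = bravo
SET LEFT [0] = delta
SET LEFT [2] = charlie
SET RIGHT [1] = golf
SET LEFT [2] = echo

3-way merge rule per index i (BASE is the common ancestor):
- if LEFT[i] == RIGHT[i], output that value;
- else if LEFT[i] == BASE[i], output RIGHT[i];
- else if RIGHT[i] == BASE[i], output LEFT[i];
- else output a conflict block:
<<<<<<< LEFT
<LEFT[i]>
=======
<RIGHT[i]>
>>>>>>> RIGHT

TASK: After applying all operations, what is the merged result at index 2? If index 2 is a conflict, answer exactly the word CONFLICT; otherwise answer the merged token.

Final LEFT:  [delta, alpha, echo]
Final RIGHT: [bravo, golf, alpha]
i=0: BASE=foxtrot L=delta R=bravo all differ -> CONFLICT
i=1: BASE=charlie L=alpha R=golf all differ -> CONFLICT
i=2: L=echo, R=alpha=BASE -> take LEFT -> echo
Index 2 -> echo

Answer: echo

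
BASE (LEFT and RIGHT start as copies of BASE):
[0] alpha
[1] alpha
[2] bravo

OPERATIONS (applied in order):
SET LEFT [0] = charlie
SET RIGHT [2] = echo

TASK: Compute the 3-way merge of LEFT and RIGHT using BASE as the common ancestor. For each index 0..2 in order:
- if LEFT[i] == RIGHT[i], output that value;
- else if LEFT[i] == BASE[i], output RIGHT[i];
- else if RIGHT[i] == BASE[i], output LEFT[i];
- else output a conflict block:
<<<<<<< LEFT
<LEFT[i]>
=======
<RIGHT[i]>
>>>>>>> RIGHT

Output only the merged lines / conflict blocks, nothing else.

Answer: charlie
alpha
echo

Derivation:
Final LEFT:  [charlie, alpha, bravo]
Final RIGHT: [alpha, alpha, echo]
i=0: L=charlie, R=alpha=BASE -> take LEFT -> charlie
i=1: L=alpha R=alpha -> agree -> alpha
i=2: L=bravo=BASE, R=echo -> take RIGHT -> echo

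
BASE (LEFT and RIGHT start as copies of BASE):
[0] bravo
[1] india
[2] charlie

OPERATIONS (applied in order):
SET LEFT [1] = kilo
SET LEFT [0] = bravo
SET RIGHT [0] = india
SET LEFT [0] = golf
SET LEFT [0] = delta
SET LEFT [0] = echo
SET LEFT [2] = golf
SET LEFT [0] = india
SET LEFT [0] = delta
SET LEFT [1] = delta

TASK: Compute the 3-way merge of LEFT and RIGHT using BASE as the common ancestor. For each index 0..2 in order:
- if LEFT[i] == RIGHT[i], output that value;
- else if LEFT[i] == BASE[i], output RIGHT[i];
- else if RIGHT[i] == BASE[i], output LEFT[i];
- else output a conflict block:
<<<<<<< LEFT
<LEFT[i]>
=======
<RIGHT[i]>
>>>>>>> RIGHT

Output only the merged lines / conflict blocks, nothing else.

Final LEFT:  [delta, delta, golf]
Final RIGHT: [india, india, charlie]
i=0: BASE=bravo L=delta R=india all differ -> CONFLICT
i=1: L=delta, R=india=BASE -> take LEFT -> delta
i=2: L=golf, R=charlie=BASE -> take LEFT -> golf

Answer: <<<<<<< LEFT
delta
=======
india
>>>>>>> RIGHT
delta
golf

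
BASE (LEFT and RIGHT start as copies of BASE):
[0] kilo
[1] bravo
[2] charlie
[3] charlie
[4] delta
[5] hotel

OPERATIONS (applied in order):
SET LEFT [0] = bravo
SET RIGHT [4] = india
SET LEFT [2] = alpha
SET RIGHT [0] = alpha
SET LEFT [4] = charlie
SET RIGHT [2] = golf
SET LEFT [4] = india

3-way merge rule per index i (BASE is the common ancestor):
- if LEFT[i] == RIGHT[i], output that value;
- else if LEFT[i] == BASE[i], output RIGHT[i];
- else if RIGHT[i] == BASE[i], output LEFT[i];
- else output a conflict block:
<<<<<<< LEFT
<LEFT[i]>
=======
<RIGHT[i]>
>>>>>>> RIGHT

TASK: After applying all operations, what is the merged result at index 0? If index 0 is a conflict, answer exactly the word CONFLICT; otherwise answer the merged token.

Answer: CONFLICT

Derivation:
Final LEFT:  [bravo, bravo, alpha, charlie, india, hotel]
Final RIGHT: [alpha, bravo, golf, charlie, india, hotel]
i=0: BASE=kilo L=bravo R=alpha all differ -> CONFLICT
i=1: L=bravo R=bravo -> agree -> bravo
i=2: BASE=charlie L=alpha R=golf all differ -> CONFLICT
i=3: L=charlie R=charlie -> agree -> charlie
i=4: L=india R=india -> agree -> india
i=5: L=hotel R=hotel -> agree -> hotel
Index 0 -> CONFLICT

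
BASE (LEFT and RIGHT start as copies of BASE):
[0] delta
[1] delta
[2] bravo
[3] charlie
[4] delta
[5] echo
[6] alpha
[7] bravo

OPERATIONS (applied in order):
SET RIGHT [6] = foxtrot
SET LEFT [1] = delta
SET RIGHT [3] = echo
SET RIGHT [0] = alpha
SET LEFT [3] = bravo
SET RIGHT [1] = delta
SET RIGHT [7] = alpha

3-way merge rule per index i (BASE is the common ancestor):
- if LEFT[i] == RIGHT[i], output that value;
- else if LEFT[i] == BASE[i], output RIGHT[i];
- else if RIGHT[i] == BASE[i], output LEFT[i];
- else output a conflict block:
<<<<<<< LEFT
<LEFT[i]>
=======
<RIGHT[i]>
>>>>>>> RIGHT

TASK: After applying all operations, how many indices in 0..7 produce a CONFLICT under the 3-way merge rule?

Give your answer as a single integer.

Final LEFT:  [delta, delta, bravo, bravo, delta, echo, alpha, bravo]
Final RIGHT: [alpha, delta, bravo, echo, delta, echo, foxtrot, alpha]
i=0: L=delta=BASE, R=alpha -> take RIGHT -> alpha
i=1: L=delta R=delta -> agree -> delta
i=2: L=bravo R=bravo -> agree -> bravo
i=3: BASE=charlie L=bravo R=echo all differ -> CONFLICT
i=4: L=delta R=delta -> agree -> delta
i=5: L=echo R=echo -> agree -> echo
i=6: L=alpha=BASE, R=foxtrot -> take RIGHT -> foxtrot
i=7: L=bravo=BASE, R=alpha -> take RIGHT -> alpha
Conflict count: 1

Answer: 1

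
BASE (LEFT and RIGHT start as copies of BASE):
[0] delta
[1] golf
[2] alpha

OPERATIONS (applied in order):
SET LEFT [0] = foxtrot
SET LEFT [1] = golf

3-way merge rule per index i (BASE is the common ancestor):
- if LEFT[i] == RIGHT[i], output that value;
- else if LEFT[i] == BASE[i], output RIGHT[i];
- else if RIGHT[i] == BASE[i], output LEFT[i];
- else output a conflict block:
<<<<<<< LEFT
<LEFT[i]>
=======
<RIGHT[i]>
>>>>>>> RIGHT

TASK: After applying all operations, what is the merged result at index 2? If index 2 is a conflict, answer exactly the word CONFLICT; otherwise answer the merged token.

Final LEFT:  [foxtrot, golf, alpha]
Final RIGHT: [delta, golf, alpha]
i=0: L=foxtrot, R=delta=BASE -> take LEFT -> foxtrot
i=1: L=golf R=golf -> agree -> golf
i=2: L=alpha R=alpha -> agree -> alpha
Index 2 -> alpha

Answer: alpha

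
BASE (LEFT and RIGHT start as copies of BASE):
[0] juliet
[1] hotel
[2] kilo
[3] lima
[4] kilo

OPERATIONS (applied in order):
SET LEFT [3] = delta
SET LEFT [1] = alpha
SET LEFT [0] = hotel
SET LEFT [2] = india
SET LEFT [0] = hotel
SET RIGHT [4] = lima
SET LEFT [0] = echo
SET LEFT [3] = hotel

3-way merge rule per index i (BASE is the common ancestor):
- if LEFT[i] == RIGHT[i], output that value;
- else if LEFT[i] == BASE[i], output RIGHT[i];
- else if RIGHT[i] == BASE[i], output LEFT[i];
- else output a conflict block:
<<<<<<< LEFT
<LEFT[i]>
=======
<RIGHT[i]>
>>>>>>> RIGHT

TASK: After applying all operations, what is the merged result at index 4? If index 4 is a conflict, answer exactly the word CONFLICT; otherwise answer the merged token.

Answer: lima

Derivation:
Final LEFT:  [echo, alpha, india, hotel, kilo]
Final RIGHT: [juliet, hotel, kilo, lima, lima]
i=0: L=echo, R=juliet=BASE -> take LEFT -> echo
i=1: L=alpha, R=hotel=BASE -> take LEFT -> alpha
i=2: L=india, R=kilo=BASE -> take LEFT -> india
i=3: L=hotel, R=lima=BASE -> take LEFT -> hotel
i=4: L=kilo=BASE, R=lima -> take RIGHT -> lima
Index 4 -> lima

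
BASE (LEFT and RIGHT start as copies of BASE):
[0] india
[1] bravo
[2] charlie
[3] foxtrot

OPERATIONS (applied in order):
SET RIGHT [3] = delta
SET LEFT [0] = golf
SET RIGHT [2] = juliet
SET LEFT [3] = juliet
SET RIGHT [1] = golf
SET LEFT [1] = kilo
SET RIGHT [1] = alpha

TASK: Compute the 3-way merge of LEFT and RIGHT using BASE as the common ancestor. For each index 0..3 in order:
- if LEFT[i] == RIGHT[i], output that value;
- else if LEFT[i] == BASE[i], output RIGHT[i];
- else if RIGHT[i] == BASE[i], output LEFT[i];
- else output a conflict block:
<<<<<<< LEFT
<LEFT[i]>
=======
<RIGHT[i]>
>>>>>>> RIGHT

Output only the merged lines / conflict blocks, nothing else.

Final LEFT:  [golf, kilo, charlie, juliet]
Final RIGHT: [india, alpha, juliet, delta]
i=0: L=golf, R=india=BASE -> take LEFT -> golf
i=1: BASE=bravo L=kilo R=alpha all differ -> CONFLICT
i=2: L=charlie=BASE, R=juliet -> take RIGHT -> juliet
i=3: BASE=foxtrot L=juliet R=delta all differ -> CONFLICT

Answer: golf
<<<<<<< LEFT
kilo
=======
alpha
>>>>>>> RIGHT
juliet
<<<<<<< LEFT
juliet
=======
delta
>>>>>>> RIGHT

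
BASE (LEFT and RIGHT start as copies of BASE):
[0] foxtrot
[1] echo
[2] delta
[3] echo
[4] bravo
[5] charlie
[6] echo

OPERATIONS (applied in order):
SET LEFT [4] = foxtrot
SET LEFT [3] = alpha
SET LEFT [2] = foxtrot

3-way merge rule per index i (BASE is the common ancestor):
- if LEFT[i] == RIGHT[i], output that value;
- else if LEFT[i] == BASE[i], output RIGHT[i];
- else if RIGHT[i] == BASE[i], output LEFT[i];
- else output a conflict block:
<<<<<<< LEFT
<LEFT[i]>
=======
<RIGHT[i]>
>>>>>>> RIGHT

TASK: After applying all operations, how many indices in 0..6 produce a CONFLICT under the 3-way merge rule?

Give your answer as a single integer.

Answer: 0

Derivation:
Final LEFT:  [foxtrot, echo, foxtrot, alpha, foxtrot, charlie, echo]
Final RIGHT: [foxtrot, echo, delta, echo, bravo, charlie, echo]
i=0: L=foxtrot R=foxtrot -> agree -> foxtrot
i=1: L=echo R=echo -> agree -> echo
i=2: L=foxtrot, R=delta=BASE -> take LEFT -> foxtrot
i=3: L=alpha, R=echo=BASE -> take LEFT -> alpha
i=4: L=foxtrot, R=bravo=BASE -> take LEFT -> foxtrot
i=5: L=charlie R=charlie -> agree -> charlie
i=6: L=echo R=echo -> agree -> echo
Conflict count: 0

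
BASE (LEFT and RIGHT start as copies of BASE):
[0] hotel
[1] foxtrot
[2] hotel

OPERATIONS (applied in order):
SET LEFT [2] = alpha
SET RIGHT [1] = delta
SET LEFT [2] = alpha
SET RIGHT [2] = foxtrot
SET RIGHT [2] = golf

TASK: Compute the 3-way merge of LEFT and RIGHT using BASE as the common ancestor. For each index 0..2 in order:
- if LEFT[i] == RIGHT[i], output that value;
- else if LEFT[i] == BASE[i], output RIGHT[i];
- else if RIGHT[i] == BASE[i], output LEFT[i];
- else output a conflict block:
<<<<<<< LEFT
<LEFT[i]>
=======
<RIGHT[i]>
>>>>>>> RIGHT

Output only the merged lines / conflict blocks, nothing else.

Final LEFT:  [hotel, foxtrot, alpha]
Final RIGHT: [hotel, delta, golf]
i=0: L=hotel R=hotel -> agree -> hotel
i=1: L=foxtrot=BASE, R=delta -> take RIGHT -> delta
i=2: BASE=hotel L=alpha R=golf all differ -> CONFLICT

Answer: hotel
delta
<<<<<<< LEFT
alpha
=======
golf
>>>>>>> RIGHT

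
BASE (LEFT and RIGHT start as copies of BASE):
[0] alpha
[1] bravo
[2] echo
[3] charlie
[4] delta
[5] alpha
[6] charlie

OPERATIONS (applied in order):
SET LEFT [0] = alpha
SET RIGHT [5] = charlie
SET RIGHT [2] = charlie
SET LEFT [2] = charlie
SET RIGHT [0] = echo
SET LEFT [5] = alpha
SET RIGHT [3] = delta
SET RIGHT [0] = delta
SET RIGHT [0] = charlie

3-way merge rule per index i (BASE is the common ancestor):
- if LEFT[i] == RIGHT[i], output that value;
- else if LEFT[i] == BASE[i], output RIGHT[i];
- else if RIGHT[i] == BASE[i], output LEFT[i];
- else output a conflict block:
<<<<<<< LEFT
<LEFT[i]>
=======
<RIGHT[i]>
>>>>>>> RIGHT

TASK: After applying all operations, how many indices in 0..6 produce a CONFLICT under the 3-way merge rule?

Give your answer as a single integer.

Answer: 0

Derivation:
Final LEFT:  [alpha, bravo, charlie, charlie, delta, alpha, charlie]
Final RIGHT: [charlie, bravo, charlie, delta, delta, charlie, charlie]
i=0: L=alpha=BASE, R=charlie -> take RIGHT -> charlie
i=1: L=bravo R=bravo -> agree -> bravo
i=2: L=charlie R=charlie -> agree -> charlie
i=3: L=charlie=BASE, R=delta -> take RIGHT -> delta
i=4: L=delta R=delta -> agree -> delta
i=5: L=alpha=BASE, R=charlie -> take RIGHT -> charlie
i=6: L=charlie R=charlie -> agree -> charlie
Conflict count: 0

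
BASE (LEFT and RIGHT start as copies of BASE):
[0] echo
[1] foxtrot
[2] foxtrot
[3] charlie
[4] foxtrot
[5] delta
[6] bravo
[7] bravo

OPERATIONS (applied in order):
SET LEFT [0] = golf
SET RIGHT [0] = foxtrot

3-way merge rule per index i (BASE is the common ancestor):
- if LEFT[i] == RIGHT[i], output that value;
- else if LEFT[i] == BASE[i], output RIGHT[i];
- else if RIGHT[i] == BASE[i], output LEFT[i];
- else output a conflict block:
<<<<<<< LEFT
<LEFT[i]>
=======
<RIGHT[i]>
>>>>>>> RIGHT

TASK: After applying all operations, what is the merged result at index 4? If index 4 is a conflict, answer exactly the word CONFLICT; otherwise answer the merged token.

Final LEFT:  [golf, foxtrot, foxtrot, charlie, foxtrot, delta, bravo, bravo]
Final RIGHT: [foxtrot, foxtrot, foxtrot, charlie, foxtrot, delta, bravo, bravo]
i=0: BASE=echo L=golf R=foxtrot all differ -> CONFLICT
i=1: L=foxtrot R=foxtrot -> agree -> foxtrot
i=2: L=foxtrot R=foxtrot -> agree -> foxtrot
i=3: L=charlie R=charlie -> agree -> charlie
i=4: L=foxtrot R=foxtrot -> agree -> foxtrot
i=5: L=delta R=delta -> agree -> delta
i=6: L=bravo R=bravo -> agree -> bravo
i=7: L=bravo R=bravo -> agree -> bravo
Index 4 -> foxtrot

Answer: foxtrot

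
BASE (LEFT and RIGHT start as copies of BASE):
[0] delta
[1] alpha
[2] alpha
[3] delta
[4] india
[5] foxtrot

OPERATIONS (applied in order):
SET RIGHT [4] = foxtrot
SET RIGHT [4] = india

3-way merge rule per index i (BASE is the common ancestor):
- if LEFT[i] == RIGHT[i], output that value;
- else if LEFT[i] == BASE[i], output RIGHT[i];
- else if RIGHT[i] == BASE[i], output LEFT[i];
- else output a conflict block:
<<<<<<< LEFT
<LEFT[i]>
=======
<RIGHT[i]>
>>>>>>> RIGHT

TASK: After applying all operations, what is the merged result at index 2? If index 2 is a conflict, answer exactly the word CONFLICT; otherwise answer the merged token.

Answer: alpha

Derivation:
Final LEFT:  [delta, alpha, alpha, delta, india, foxtrot]
Final RIGHT: [delta, alpha, alpha, delta, india, foxtrot]
i=0: L=delta R=delta -> agree -> delta
i=1: L=alpha R=alpha -> agree -> alpha
i=2: L=alpha R=alpha -> agree -> alpha
i=3: L=delta R=delta -> agree -> delta
i=4: L=india R=india -> agree -> india
i=5: L=foxtrot R=foxtrot -> agree -> foxtrot
Index 2 -> alpha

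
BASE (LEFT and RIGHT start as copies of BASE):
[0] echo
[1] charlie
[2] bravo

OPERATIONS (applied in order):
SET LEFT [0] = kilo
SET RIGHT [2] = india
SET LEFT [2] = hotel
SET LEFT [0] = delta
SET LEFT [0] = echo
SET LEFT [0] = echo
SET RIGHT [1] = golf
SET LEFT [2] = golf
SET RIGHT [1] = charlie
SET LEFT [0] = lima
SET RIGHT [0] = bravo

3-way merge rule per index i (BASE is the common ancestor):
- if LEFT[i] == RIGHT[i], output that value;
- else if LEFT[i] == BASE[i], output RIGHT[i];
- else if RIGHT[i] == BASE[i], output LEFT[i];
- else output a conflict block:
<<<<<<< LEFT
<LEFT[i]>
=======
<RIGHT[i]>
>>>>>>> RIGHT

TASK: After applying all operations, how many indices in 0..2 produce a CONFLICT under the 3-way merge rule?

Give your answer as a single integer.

Final LEFT:  [lima, charlie, golf]
Final RIGHT: [bravo, charlie, india]
i=0: BASE=echo L=lima R=bravo all differ -> CONFLICT
i=1: L=charlie R=charlie -> agree -> charlie
i=2: BASE=bravo L=golf R=india all differ -> CONFLICT
Conflict count: 2

Answer: 2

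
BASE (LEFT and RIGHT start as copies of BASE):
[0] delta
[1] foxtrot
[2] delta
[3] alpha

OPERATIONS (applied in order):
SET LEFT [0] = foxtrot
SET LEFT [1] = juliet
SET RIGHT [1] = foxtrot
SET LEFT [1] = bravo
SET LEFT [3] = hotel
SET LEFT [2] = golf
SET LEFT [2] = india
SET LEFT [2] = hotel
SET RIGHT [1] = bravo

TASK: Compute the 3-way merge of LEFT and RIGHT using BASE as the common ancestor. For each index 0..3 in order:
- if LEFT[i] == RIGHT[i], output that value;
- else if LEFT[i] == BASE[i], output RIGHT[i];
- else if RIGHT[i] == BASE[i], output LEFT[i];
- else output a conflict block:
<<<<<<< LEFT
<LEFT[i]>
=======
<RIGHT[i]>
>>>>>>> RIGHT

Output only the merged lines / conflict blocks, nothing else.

Answer: foxtrot
bravo
hotel
hotel

Derivation:
Final LEFT:  [foxtrot, bravo, hotel, hotel]
Final RIGHT: [delta, bravo, delta, alpha]
i=0: L=foxtrot, R=delta=BASE -> take LEFT -> foxtrot
i=1: L=bravo R=bravo -> agree -> bravo
i=2: L=hotel, R=delta=BASE -> take LEFT -> hotel
i=3: L=hotel, R=alpha=BASE -> take LEFT -> hotel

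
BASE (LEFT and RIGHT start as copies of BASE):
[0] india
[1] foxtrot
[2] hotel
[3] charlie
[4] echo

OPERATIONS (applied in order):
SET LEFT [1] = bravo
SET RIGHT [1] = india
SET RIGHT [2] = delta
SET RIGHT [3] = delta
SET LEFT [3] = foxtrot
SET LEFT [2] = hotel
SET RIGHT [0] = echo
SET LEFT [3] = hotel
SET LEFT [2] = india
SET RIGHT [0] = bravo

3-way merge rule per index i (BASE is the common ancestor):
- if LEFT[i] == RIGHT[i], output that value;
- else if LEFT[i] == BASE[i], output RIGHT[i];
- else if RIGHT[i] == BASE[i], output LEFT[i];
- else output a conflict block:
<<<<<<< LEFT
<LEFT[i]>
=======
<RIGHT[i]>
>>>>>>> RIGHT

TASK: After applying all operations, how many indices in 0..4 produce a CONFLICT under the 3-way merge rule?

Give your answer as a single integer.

Final LEFT:  [india, bravo, india, hotel, echo]
Final RIGHT: [bravo, india, delta, delta, echo]
i=0: L=india=BASE, R=bravo -> take RIGHT -> bravo
i=1: BASE=foxtrot L=bravo R=india all differ -> CONFLICT
i=2: BASE=hotel L=india R=delta all differ -> CONFLICT
i=3: BASE=charlie L=hotel R=delta all differ -> CONFLICT
i=4: L=echo R=echo -> agree -> echo
Conflict count: 3

Answer: 3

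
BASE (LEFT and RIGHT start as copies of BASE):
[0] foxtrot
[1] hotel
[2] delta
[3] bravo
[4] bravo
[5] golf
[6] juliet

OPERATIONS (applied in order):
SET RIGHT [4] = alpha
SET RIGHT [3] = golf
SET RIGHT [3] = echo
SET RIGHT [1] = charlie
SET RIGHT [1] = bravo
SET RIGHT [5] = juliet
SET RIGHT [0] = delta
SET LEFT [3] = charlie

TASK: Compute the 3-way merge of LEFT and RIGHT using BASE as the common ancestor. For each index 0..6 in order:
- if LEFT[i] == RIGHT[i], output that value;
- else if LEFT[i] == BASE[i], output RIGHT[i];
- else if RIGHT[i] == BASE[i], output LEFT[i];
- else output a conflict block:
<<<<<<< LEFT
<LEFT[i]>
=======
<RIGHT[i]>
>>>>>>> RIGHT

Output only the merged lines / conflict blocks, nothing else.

Final LEFT:  [foxtrot, hotel, delta, charlie, bravo, golf, juliet]
Final RIGHT: [delta, bravo, delta, echo, alpha, juliet, juliet]
i=0: L=foxtrot=BASE, R=delta -> take RIGHT -> delta
i=1: L=hotel=BASE, R=bravo -> take RIGHT -> bravo
i=2: L=delta R=delta -> agree -> delta
i=3: BASE=bravo L=charlie R=echo all differ -> CONFLICT
i=4: L=bravo=BASE, R=alpha -> take RIGHT -> alpha
i=5: L=golf=BASE, R=juliet -> take RIGHT -> juliet
i=6: L=juliet R=juliet -> agree -> juliet

Answer: delta
bravo
delta
<<<<<<< LEFT
charlie
=======
echo
>>>>>>> RIGHT
alpha
juliet
juliet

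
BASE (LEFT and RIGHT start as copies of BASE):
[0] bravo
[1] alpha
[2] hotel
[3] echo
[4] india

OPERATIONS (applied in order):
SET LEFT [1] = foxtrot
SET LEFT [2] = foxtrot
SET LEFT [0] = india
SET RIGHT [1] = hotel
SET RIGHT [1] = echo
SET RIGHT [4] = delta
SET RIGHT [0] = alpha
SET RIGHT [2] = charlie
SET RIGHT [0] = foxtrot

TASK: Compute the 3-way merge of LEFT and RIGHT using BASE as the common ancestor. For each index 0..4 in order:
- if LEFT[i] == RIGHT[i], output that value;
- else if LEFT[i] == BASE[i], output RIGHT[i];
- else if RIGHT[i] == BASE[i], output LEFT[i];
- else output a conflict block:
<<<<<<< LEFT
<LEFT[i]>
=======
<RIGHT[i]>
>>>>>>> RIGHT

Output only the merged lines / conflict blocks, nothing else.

Final LEFT:  [india, foxtrot, foxtrot, echo, india]
Final RIGHT: [foxtrot, echo, charlie, echo, delta]
i=0: BASE=bravo L=india R=foxtrot all differ -> CONFLICT
i=1: BASE=alpha L=foxtrot R=echo all differ -> CONFLICT
i=2: BASE=hotel L=foxtrot R=charlie all differ -> CONFLICT
i=3: L=echo R=echo -> agree -> echo
i=4: L=india=BASE, R=delta -> take RIGHT -> delta

Answer: <<<<<<< LEFT
india
=======
foxtrot
>>>>>>> RIGHT
<<<<<<< LEFT
foxtrot
=======
echo
>>>>>>> RIGHT
<<<<<<< LEFT
foxtrot
=======
charlie
>>>>>>> RIGHT
echo
delta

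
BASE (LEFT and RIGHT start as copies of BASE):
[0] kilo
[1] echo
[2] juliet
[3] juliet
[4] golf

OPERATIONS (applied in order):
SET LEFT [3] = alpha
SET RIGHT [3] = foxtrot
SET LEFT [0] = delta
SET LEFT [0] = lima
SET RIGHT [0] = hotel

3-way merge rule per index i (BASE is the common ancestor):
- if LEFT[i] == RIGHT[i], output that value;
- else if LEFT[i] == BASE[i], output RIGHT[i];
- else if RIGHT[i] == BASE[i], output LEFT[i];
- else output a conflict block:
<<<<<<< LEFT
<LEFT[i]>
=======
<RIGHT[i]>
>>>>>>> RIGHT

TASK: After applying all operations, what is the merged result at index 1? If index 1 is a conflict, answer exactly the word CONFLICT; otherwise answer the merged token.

Final LEFT:  [lima, echo, juliet, alpha, golf]
Final RIGHT: [hotel, echo, juliet, foxtrot, golf]
i=0: BASE=kilo L=lima R=hotel all differ -> CONFLICT
i=1: L=echo R=echo -> agree -> echo
i=2: L=juliet R=juliet -> agree -> juliet
i=3: BASE=juliet L=alpha R=foxtrot all differ -> CONFLICT
i=4: L=golf R=golf -> agree -> golf
Index 1 -> echo

Answer: echo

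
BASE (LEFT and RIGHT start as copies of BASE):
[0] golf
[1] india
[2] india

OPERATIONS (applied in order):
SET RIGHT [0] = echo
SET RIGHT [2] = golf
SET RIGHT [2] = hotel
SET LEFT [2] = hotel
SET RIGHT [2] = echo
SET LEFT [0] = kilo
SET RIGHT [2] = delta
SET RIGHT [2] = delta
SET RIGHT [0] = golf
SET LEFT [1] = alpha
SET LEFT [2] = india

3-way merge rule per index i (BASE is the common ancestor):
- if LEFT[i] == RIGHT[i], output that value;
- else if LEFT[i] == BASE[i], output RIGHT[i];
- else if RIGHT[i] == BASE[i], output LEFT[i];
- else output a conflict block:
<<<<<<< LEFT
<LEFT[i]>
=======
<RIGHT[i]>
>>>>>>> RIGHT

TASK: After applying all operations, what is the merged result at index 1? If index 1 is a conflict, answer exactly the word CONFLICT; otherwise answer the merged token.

Final LEFT:  [kilo, alpha, india]
Final RIGHT: [golf, india, delta]
i=0: L=kilo, R=golf=BASE -> take LEFT -> kilo
i=1: L=alpha, R=india=BASE -> take LEFT -> alpha
i=2: L=india=BASE, R=delta -> take RIGHT -> delta
Index 1 -> alpha

Answer: alpha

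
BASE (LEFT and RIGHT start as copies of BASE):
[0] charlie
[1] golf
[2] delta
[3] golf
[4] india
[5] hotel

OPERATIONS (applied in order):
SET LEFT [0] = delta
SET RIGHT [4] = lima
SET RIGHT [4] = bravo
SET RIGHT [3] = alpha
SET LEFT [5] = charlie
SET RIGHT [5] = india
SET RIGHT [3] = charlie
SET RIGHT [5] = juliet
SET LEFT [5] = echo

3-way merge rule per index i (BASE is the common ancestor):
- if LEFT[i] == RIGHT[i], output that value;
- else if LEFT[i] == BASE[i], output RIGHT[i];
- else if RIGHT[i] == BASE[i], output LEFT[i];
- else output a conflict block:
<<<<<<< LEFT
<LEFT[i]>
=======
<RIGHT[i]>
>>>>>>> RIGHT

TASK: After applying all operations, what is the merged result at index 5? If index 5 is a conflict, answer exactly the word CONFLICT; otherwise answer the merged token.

Answer: CONFLICT

Derivation:
Final LEFT:  [delta, golf, delta, golf, india, echo]
Final RIGHT: [charlie, golf, delta, charlie, bravo, juliet]
i=0: L=delta, R=charlie=BASE -> take LEFT -> delta
i=1: L=golf R=golf -> agree -> golf
i=2: L=delta R=delta -> agree -> delta
i=3: L=golf=BASE, R=charlie -> take RIGHT -> charlie
i=4: L=india=BASE, R=bravo -> take RIGHT -> bravo
i=5: BASE=hotel L=echo R=juliet all differ -> CONFLICT
Index 5 -> CONFLICT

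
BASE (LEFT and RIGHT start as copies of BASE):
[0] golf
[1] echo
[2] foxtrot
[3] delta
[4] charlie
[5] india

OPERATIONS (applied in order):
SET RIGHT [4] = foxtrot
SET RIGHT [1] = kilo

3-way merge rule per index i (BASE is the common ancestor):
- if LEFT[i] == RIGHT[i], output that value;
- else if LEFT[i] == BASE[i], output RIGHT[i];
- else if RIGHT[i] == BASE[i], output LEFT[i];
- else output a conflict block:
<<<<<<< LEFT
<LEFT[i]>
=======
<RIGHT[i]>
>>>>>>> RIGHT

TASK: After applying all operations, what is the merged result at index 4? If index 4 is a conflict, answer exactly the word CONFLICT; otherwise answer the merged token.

Final LEFT:  [golf, echo, foxtrot, delta, charlie, india]
Final RIGHT: [golf, kilo, foxtrot, delta, foxtrot, india]
i=0: L=golf R=golf -> agree -> golf
i=1: L=echo=BASE, R=kilo -> take RIGHT -> kilo
i=2: L=foxtrot R=foxtrot -> agree -> foxtrot
i=3: L=delta R=delta -> agree -> delta
i=4: L=charlie=BASE, R=foxtrot -> take RIGHT -> foxtrot
i=5: L=india R=india -> agree -> india
Index 4 -> foxtrot

Answer: foxtrot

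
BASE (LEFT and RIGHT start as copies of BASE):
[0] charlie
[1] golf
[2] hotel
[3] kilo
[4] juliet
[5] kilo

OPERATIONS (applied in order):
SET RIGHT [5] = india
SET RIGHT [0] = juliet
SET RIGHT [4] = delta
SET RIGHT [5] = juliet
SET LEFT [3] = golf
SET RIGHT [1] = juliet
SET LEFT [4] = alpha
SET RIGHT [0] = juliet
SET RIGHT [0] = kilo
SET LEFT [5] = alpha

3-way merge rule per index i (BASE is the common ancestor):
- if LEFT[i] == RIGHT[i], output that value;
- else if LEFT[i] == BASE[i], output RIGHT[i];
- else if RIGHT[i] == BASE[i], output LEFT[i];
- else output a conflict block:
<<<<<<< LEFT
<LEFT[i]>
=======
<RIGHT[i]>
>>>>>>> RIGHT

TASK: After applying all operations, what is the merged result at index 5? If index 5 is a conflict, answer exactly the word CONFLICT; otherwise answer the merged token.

Final LEFT:  [charlie, golf, hotel, golf, alpha, alpha]
Final RIGHT: [kilo, juliet, hotel, kilo, delta, juliet]
i=0: L=charlie=BASE, R=kilo -> take RIGHT -> kilo
i=1: L=golf=BASE, R=juliet -> take RIGHT -> juliet
i=2: L=hotel R=hotel -> agree -> hotel
i=3: L=golf, R=kilo=BASE -> take LEFT -> golf
i=4: BASE=juliet L=alpha R=delta all differ -> CONFLICT
i=5: BASE=kilo L=alpha R=juliet all differ -> CONFLICT
Index 5 -> CONFLICT

Answer: CONFLICT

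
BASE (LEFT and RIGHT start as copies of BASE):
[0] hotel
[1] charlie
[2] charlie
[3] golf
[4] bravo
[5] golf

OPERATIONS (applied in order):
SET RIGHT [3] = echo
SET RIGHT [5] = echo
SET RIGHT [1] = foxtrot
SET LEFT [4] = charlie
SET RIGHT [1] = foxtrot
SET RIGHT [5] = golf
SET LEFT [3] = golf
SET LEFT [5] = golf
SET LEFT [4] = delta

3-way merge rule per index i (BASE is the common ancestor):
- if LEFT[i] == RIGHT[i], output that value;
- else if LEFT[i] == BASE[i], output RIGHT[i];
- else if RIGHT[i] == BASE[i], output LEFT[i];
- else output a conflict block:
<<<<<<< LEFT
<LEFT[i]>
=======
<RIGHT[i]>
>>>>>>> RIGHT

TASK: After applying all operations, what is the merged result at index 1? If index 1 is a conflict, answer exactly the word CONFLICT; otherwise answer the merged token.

Final LEFT:  [hotel, charlie, charlie, golf, delta, golf]
Final RIGHT: [hotel, foxtrot, charlie, echo, bravo, golf]
i=0: L=hotel R=hotel -> agree -> hotel
i=1: L=charlie=BASE, R=foxtrot -> take RIGHT -> foxtrot
i=2: L=charlie R=charlie -> agree -> charlie
i=3: L=golf=BASE, R=echo -> take RIGHT -> echo
i=4: L=delta, R=bravo=BASE -> take LEFT -> delta
i=5: L=golf R=golf -> agree -> golf
Index 1 -> foxtrot

Answer: foxtrot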